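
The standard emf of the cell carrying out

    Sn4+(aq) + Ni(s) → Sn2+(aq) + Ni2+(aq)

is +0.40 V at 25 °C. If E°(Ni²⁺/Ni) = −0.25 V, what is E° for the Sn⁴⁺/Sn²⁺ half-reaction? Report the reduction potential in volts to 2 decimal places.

In the reaction as written the Sn⁴⁺/Sn²⁺ couple is reduced (cathode) and Ni²⁺/Ni is oxidized (anode), so E°cell = E°(Sn⁴⁺/Sn²⁺) − E°(Ni²⁺/Ni).
E°(Sn⁴⁺/Sn²⁺) = E°cell + E°(anode) = +0.40 + (−0.25) = +0.15 V.

+0.15 V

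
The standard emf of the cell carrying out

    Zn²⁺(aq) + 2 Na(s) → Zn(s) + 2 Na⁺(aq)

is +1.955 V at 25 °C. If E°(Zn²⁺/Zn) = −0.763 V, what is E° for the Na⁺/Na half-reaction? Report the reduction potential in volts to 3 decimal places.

−2.718 V

In the reaction as written the Zn²⁺/Zn couple is reduced (cathode) and Na⁺/Na is oxidized (anode), so E°cell = E°(Zn²⁺/Zn) − E°(Na⁺/Na).
E°(Na⁺/Na) = E°(cathode) − E°cell = −0.763 − (+1.955) = −2.718 V.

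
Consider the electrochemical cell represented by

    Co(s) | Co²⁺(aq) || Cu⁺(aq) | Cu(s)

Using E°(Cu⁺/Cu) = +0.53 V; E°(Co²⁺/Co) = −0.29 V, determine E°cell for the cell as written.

+0.82 V

By convention the left-hand electrode in cell notation is the anode (oxidation) and the right-hand electrode is the cathode (reduction).
E°cell = E°(right) − E°(left) = +0.53 − (−0.29) = +0.82 V.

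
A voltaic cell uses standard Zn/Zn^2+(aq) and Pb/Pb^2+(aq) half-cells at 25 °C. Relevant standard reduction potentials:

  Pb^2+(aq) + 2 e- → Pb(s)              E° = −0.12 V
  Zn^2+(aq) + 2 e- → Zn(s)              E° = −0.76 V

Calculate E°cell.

+0.64 V

The Pb²⁺/Pb couple has the higher E°, so Pb ion is reduced (cathode) and Zn is oxidized (anode).
E°cell = E°(cathode) − E°(anode) = −0.12 − (−0.76) = +0.64 V.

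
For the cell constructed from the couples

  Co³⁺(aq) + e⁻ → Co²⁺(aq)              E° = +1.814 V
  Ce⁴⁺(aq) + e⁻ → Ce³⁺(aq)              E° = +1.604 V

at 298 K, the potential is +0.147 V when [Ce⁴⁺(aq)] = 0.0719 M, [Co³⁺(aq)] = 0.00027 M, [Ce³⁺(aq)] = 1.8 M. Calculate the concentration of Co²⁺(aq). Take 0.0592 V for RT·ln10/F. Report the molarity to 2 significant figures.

0.078 M

The Co³⁺/Co²⁺ couple has the larger reduction potential, so it is the cathode: E°cell = +1.814 − (+1.604) = +0.210 V and n = 1.
Rearranging E = E° − (0.0592/n)·log Q gives log Q = 1(+0.210 − (+0.147))/0.0592 = 1.064.
The balanced reaction is Co³⁺(aq) + Ce³⁺(aq) → Co²⁺(aq) + Ce⁴⁺(aq), so Q = ([Co²⁺(aq)]·[Ce⁴⁺(aq)]) / ([Co³⁺(aq)]·[Ce³⁺(aq)]).
Isolating [Co²⁺(aq)] in Q = 10^{1.064} yields log [Co²⁺(aq)] = −1.106, i.e. 0.078 M.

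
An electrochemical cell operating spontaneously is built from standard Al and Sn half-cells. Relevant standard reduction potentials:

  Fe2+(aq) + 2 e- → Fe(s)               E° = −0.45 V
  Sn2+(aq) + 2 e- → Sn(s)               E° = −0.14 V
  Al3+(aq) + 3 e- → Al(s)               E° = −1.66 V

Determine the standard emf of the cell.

The Sn²⁺/Sn couple has the higher E°, so Sn ion is reduced (cathode) and Al is oxidized (anode).
E°cell = E°(cathode) − E°(anode) = −0.14 − (−1.66) = +1.52 V.

+1.52 V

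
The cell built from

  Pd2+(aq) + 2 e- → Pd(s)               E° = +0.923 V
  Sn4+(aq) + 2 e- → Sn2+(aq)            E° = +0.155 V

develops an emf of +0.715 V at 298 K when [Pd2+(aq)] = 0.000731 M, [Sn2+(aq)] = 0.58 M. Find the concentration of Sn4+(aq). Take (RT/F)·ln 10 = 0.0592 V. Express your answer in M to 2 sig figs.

The Pd²⁺/Pd couple has the larger reduction potential, so it is the cathode: E°cell = +0.923 − (+0.155) = +0.768 V and n = 2.
Since E = E° − (0.0592/n)·log Q, log Q = n(E° − E)/0.0592 = 1.791.
The balanced reaction is Pd2+(aq) + Sn2+(aq) → Pd(s) + Sn4+(aq), so Q = [Sn4+(aq)] / ([Pd2+(aq)]·[Sn2+(aq)]).
Solving for the unknown gives log [Sn4+(aq)] = −1.582, so [Sn4+(aq)] ≈ 0.026 M.

0.026 M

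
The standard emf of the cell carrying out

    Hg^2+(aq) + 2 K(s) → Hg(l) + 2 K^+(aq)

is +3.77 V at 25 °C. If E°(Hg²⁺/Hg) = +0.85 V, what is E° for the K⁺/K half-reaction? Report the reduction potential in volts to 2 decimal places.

In the reaction as written the Hg²⁺/Hg couple is reduced (cathode) and K⁺/K is oxidized (anode), so E°cell = E°(Hg²⁺/Hg) − E°(K⁺/K).
E°(K⁺/K) = E°(cathode) − E°cell = +0.85 − (+3.77) = −2.92 V.

−2.92 V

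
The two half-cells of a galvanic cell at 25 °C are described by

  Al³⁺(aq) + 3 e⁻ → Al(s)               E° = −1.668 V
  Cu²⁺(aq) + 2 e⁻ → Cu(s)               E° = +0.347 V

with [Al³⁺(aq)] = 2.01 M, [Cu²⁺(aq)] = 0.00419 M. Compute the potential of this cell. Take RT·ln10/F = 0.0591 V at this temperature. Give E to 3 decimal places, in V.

The Cu²⁺/Cu couple has the more positive E°, so it is the cathode; Al³⁺/Al is the anode.
E°cell = E°cat − E°an = +0.347 − (−1.668) = +2.015 V; n = 6.
The balanced reaction is 3 Cu²⁺(aq) + 2 Al(s) → 3 Cu(s) + 2 Al³⁺(aq), so Q = [Al³⁺(aq)]^2 / [Cu²⁺(aq)]^3 = 5.49×10^7 and log Q = 7.740.
Applying E = E° − (RT ln10/nF)·log Q gives +2.015 − (0.0591/6)(7.740) = +1.939 V.

+1.939 V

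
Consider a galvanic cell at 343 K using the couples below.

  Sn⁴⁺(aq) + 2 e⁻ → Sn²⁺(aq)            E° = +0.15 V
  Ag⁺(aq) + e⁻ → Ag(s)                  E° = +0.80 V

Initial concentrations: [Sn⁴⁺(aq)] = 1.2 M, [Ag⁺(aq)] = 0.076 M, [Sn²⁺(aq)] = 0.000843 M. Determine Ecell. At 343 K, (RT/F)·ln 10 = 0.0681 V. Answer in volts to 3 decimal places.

+0.466 V

Since E°(Ag⁺/Ag) > E°(Sn⁴⁺/Sn²⁺), Ag⁺/Ag serves as the cathode.
The standard potential is +0.80 − (+0.15) = +0.65 V and the balanced reaction transfers n = 2 electrons.
For the overall reaction 2 Ag⁺(aq) + Sn²⁺(aq) → 2 Ag(s) + Sn⁴⁺(aq), Q = [Sn⁴⁺(aq)] / ([Ag⁺(aq)]^2·[Sn²⁺(aq)]) = 2.46×10^5, giving log Q = 5.392.
Applying E = E° − (RT ln10/nF)·log Q gives +0.65 − (0.0681/2)(5.392) = +0.466 V.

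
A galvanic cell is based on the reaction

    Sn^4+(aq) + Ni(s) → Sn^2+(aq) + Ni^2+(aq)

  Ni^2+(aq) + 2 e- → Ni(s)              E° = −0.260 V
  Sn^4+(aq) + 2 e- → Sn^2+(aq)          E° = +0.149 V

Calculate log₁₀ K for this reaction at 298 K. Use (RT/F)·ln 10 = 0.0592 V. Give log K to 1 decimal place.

log K = 13.8

The Sn⁴⁺/Sn²⁺ couple is reduced (cathode); E°cell = +0.149 − (−0.260) = +0.409 V with n = 2.
At equilibrium E = 0, so log K = nE°cell / 0.0592 = (2)(+0.409) / 0.0592 = 13.8.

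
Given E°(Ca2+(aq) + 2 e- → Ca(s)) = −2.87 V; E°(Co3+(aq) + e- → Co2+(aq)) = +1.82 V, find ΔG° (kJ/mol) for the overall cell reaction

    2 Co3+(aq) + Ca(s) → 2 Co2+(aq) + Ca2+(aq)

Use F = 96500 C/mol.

In the reaction as written Co3+(aq) is reduced, so the Co³⁺/Co²⁺ couple is the cathode and Ca²⁺/Ca is the anode.
E°cell = +1.82 − (−2.87) = +4.69 V; balancing electrons gives n = 2.
ΔG° = −nFE°cell = −(2)(96500)(+4.69) J/mol = −905 kJ/mol.

−905 kJ/mol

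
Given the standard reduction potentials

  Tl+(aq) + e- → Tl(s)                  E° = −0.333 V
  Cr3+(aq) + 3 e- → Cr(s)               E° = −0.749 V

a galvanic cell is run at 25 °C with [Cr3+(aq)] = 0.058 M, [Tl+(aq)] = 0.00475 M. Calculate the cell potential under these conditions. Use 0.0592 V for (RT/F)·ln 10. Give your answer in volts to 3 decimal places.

+0.303 V

The Tl⁺/Tl couple has the more positive E°, so it is the cathode; Cr³⁺/Cr is the anode.
The standard potential is −0.333 − (−0.749) = +0.416 V and the balanced reaction transfers n = 3 electrons.
Balancing gives 3 Tl+(aq) + Cr(s) → 3 Tl(s) + Cr3+(aq); hence Q = [Cr3+(aq)] / [Tl+(aq)]^3 = 5.41×10^5 (log Q = 5.733).
By the Nernst equation, E = +0.416 − (0.0592/3)·(5.733) = +0.303 V.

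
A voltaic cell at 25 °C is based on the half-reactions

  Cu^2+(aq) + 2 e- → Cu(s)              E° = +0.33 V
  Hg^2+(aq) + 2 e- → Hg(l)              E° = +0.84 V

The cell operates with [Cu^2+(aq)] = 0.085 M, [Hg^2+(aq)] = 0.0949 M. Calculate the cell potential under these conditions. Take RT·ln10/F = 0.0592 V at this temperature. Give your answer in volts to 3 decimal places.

+0.511 V

Since E°(Hg²⁺/Hg) > E°(Cu²⁺/Cu), Hg²⁺/Hg serves as the cathode.
The standard potential is +0.84 − (+0.33) = +0.51 V and the balanced reaction transfers n = 2 electrons.
Balancing gives Hg^2+(aq) + Cu(s) → Hg(l) + Cu^2+(aq); hence Q = [Cu^2+(aq)] / [Hg^2+(aq)] = 0.896 (log Q = −0.048).
By the Nernst equation, E = +0.51 − (0.0592/2)·(−0.048) = +0.511 V.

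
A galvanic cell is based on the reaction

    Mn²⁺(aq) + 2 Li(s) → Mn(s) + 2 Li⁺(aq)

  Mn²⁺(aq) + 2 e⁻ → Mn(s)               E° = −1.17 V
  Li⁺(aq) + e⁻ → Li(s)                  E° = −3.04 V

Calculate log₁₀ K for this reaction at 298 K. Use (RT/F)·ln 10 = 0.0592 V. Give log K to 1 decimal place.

The Mn²⁺/Mn couple is reduced (cathode); E°cell = −1.17 − (−3.04) = +1.87 V with n = 2.
At equilibrium E = 0, so log K = nE°cell / 0.0592 = (2)(+1.87) / 0.0592 = 63.2.

log K = 63.2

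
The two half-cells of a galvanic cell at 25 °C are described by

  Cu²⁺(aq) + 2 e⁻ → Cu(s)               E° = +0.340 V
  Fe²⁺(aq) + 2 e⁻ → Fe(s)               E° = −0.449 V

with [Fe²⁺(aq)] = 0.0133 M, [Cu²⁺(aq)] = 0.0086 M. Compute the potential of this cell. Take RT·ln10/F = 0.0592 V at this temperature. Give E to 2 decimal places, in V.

Cu²⁺/Cu is reduced (cathode, E° = +0.340 V) and Fe²⁺/Fe is oxidized (anode).
The standard potential is +0.340 − (−0.449) = +0.789 V and the balanced reaction transfers n = 2 electrons.
Balancing gives Cu²⁺(aq) + Fe(s) → Cu(s) + Fe²⁺(aq); hence Q = [Fe²⁺(aq)] / [Cu²⁺(aq)] = 1.55 (log Q = 0.189).
By the Nernst equation, E = +0.789 − (0.0592/2)·(0.189) = +0.78 V.

+0.78 V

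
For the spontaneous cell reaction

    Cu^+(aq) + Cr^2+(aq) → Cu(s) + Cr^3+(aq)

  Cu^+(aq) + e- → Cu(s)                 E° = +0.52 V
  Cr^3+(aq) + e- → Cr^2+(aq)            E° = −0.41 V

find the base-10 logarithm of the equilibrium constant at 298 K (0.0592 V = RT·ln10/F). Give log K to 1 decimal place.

log K = 15.7

The Cu⁺/Cu couple is reduced (cathode); E°cell = +0.52 − (−0.41) = +0.93 V with n = 1.
At equilibrium E = 0, so log K = nE°cell / 0.0592 = (1)(+0.93) / 0.0592 = 15.7.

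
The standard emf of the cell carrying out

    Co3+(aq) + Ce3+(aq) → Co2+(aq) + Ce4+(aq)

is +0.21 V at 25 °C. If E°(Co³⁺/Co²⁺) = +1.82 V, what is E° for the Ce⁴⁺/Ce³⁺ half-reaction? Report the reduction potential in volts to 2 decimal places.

In the reaction as written the Co³⁺/Co²⁺ couple is reduced (cathode) and Ce⁴⁺/Ce³⁺ is oxidized (anode), so E°cell = E°(Co³⁺/Co²⁺) − E°(Ce⁴⁺/Ce³⁺).
E°(Ce⁴⁺/Ce³⁺) = E°(cathode) − E°cell = +1.82 − (+0.21) = +1.61 V.

+1.61 V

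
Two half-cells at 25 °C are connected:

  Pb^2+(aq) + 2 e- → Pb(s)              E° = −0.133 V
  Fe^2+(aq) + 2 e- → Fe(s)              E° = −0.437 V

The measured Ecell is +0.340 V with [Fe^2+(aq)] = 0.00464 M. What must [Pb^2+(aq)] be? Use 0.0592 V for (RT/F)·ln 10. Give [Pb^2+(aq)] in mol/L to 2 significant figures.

0.076 M

With Pb²⁺/Pb at the cathode and Fe²⁺/Fe at the anode, E°cell = −0.133 − (−0.437) = +0.304 V (n = 2).
Since E = E° − (0.0592/n)·log Q, log Q = n(E° − E)/0.0592 = −1.216.
The balanced reaction is Pb^2+(aq) + Fe(s) → Pb(s) + Fe^2+(aq), so Q = [Fe^2+(aq)] / [Pb^2+(aq)].
Isolating [Pb^2+(aq)] in Q = 10^{−1.216} yields log [Pb^2+(aq)] = −1.117, i.e. 0.076 M.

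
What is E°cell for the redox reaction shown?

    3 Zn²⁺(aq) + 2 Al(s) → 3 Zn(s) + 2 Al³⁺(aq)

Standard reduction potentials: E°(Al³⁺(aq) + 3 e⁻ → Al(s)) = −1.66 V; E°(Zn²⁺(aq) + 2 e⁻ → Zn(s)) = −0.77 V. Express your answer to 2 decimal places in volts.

Zn²⁺(aq) gains electrons, so the Zn²⁺/Zn couple is the cathode; the Al³⁺/Al couple is the anode.
E°cell = E°(cathode) − E°(anode) = −0.77 − (−1.66) = +0.89 V.

+0.89 V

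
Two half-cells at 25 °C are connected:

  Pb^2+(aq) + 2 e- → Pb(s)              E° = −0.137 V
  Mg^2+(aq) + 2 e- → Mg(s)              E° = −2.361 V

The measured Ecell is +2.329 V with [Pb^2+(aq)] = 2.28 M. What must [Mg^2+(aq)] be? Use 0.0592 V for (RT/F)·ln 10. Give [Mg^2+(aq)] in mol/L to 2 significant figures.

Pb²⁺/Pb is the cathode (higher E°); E°cell = −0.137 − (−2.361) = +2.224 V with n = 2.
Rearranging E = E° − (0.0592/n)·log Q gives log Q = 2(+2.224 − (+2.329))/0.0592 = −3.547.
The balanced reaction is Pb^2+(aq) + Mg(s) → Pb(s) + Mg^2+(aq), so Q = [Mg^2+(aq)] / [Pb^2+(aq)].
Substituting the known concentrations and solving, log [Mg^2+(aq)] = −3.189 and [Mg^2+(aq)] = 0.00065 M.

0.00065 M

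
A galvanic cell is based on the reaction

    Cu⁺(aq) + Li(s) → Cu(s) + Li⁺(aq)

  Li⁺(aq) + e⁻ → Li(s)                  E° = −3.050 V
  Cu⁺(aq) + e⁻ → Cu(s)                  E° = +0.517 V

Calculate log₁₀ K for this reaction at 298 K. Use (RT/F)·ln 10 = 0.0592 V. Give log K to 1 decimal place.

The Cu⁺/Cu couple is reduced (cathode); E°cell = +0.517 − (−3.050) = +3.567 V with n = 1.
At equilibrium E = 0, so log K = nE°cell / 0.0592 = (1)(+3.567) / 0.0592 = 60.3.

log K = 60.3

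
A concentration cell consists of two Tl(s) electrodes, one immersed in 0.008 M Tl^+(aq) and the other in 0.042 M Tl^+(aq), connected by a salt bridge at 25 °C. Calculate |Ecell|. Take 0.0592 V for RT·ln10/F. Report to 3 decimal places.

For a concentration cell E°cell = 0, since both electrodes use the same couple.
The compartment with the higher Tl^+(aq) concentration (0.042 M) acts as the cathode; ions are reduced there and produced at the dilute (0.008 M) anode.
With n = 1, Ecell = −(0.0592/1)·log([dilute]/[conc]) = −(0.0592/1)·log(0.008/0.042) = +0.043 V.

0.043 V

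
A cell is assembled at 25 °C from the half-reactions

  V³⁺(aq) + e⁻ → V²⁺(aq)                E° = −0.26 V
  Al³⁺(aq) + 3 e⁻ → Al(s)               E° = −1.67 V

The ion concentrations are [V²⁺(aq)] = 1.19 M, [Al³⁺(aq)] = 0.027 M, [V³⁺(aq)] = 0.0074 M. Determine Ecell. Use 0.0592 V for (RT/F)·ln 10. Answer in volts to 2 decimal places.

+1.31 V

The V³⁺/V²⁺ couple has the more positive E°, so it is the cathode; Al³⁺/Al is the anode.
E°cell = E°cat − E°an = −0.26 − (−1.67) = +1.41 V; n = 3.
The balanced reaction is 3 V³⁺(aq) + Al(s) → 3 V²⁺(aq) + Al³⁺(aq), so Q = ([V²⁺(aq)]^3·[Al³⁺(aq)]) / [V³⁺(aq)]^3 = 1.12×10^5 and log Q = 5.050.
By the Nernst equation, E = +1.41 − (0.0592/3)·(5.050) = +1.31 V.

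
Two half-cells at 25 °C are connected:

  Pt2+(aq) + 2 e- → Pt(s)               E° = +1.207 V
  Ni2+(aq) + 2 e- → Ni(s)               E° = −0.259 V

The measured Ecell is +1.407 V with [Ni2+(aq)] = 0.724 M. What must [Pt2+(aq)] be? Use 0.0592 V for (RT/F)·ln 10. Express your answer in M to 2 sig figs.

0.0074 M

The Pt²⁺/Pt couple has the larger reduction potential, so it is the cathode: E°cell = +1.207 − (−0.259) = +1.466 V and n = 2.
Since E = E° − (0.0592/n)·log Q, log Q = n(E° − E)/0.0592 = 1.993.
The balanced reaction is Pt2+(aq) + Ni(s) → Pt(s) + Ni2+(aq), so Q = [Ni2+(aq)] / [Pt2+(aq)].
Solving for the unknown gives log [Pt2+(aq)] = −2.133, so [Pt2+(aq)] ≈ 0.0074 M.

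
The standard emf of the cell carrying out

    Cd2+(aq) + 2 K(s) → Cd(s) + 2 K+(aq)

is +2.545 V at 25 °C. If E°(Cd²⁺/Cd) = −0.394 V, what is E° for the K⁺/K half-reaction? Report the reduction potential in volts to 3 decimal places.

In the reaction as written the Cd²⁺/Cd couple is reduced (cathode) and K⁺/K is oxidized (anode), so E°cell = E°(Cd²⁺/Cd) − E°(K⁺/K).
E°(K⁺/K) = E°(cathode) − E°cell = −0.394 − (+2.545) = −2.939 V.

−2.939 V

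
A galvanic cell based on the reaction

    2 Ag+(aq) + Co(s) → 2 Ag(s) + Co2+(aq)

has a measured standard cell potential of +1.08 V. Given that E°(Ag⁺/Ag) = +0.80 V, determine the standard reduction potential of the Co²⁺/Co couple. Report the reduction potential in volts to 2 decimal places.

−0.28 V

In the reaction as written the Ag⁺/Ag couple is reduced (cathode) and Co²⁺/Co is oxidized (anode), so E°cell = E°(Ag⁺/Ag) − E°(Co²⁺/Co).
E°(Co²⁺/Co) = E°(cathode) − E°cell = +0.80 − (+1.08) = −0.28 V.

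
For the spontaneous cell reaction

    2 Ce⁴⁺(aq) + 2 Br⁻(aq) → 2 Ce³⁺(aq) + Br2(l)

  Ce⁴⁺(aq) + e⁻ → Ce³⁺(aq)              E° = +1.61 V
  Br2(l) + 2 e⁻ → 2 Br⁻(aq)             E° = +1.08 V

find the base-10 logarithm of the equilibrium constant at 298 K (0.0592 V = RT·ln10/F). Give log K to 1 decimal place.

log K = 17.9

The Ce⁴⁺/Ce³⁺ couple is reduced (cathode); E°cell = +1.61 − (+1.08) = +0.53 V with n = 2.
At equilibrium E = 0, so log K = nE°cell / 0.0592 = (2)(+0.53) / 0.0592 = 17.9.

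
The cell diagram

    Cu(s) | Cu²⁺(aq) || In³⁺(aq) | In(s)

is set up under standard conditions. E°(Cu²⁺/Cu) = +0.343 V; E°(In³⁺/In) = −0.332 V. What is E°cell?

−0.675 V

By convention the left-hand electrode in cell notation is the anode (oxidation) and the right-hand electrode is the cathode (reduction).
E°cell = E°(right) − E°(left) = −0.332 − (+0.343) = −0.675 V.
The negative sign shows that, as written, the cell would require an external voltage to drive the reaction.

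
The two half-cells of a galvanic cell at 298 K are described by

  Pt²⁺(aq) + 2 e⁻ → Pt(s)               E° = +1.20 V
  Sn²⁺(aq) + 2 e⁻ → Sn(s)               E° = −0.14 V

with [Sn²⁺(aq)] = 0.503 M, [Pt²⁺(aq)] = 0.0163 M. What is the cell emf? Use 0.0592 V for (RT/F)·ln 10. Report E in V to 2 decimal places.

Since E°(Pt²⁺/Pt) > E°(Sn²⁺/Sn), Pt²⁺/Pt serves as the cathode.
E°cell = E°cat − E°an = +1.20 − (−0.14) = +1.34 V; n = 2.
Balancing gives Pt²⁺(aq) + Sn(s) → Pt(s) + Sn²⁺(aq); hence Q = [Sn²⁺(aq)] / [Pt²⁺(aq)] = 30.9 (log Q = 1.489).
E = E° − (0.0592/n)·log Q = +1.34 − (0.0592/2)(1.489) = +1.30 V.

+1.30 V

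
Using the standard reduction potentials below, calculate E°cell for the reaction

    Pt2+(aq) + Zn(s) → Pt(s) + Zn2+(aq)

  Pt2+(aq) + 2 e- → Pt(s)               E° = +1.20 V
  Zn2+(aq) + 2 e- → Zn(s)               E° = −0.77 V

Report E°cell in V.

+1.97 V

Pt2+(aq) gains electrons, so the Pt²⁺/Pt couple is the cathode; the Zn²⁺/Zn couple is the anode.
E°cell = E°(cathode) − E°(anode) = +1.20 − (−0.77) = +1.97 V.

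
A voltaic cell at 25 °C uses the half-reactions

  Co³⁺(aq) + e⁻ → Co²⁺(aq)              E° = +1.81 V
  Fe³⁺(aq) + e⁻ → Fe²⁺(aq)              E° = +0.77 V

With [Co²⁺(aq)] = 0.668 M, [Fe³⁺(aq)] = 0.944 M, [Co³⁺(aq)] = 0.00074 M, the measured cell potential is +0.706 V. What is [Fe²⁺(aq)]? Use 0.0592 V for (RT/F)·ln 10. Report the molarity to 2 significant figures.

0.0019 M

The Co³⁺/Co²⁺ couple has the larger reduction potential, so it is the cathode: E°cell = +1.81 − (+0.77) = +1.04 V and n = 1.
From the Nernst equation, log Q = n(E° − E)/0.0592 = 1·(+1.04 − (+0.706))/0.0592 = 5.642.
The balanced reaction is Co³⁺(aq) + Fe²⁺(aq) → Co²⁺(aq) + Fe³⁺(aq), so Q = ([Co²⁺(aq)]·[Fe³⁺(aq)]) / ([Co³⁺(aq)]·[Fe²⁺(aq)]).
Solving for the unknown gives log [Fe²⁺(aq)] = −2.711, so [Fe²⁺(aq)] ≈ 0.0019 M.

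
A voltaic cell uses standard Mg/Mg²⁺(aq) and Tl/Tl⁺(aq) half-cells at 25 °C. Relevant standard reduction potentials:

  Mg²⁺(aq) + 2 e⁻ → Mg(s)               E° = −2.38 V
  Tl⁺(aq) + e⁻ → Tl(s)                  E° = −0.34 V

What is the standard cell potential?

+2.04 V

The Tl⁺/Tl couple has the higher E°, so Tl ion is reduced (cathode) and Mg is oxidized (anode).
E°cell = E°(cathode) − E°(anode) = −0.34 − (−2.38) = +2.04 V.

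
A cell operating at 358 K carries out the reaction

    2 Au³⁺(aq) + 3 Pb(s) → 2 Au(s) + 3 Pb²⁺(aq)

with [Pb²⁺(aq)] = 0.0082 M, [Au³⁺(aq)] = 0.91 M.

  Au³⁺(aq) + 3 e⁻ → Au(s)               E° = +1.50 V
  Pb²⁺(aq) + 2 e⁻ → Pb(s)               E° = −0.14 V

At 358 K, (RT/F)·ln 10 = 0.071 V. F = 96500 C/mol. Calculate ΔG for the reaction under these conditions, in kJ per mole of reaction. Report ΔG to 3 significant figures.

The standard cell potential is +1.50 − (−0.14) = +1.64 V, with n = 6 electrons in the balanced equation.
The reaction quotient is [Pb²⁺(aq)]^3 / [Au³⁺(aq)]^2 = 6.66×10^−7; by Nernst, E = +1.64 − (0.071/6)(−6.177) = +1.7131 V.
Finally ΔG = −nFE = −(6)(96500 C/mol)(+1.7131 V) = −992 kJ/mol.

−992 kJ/mol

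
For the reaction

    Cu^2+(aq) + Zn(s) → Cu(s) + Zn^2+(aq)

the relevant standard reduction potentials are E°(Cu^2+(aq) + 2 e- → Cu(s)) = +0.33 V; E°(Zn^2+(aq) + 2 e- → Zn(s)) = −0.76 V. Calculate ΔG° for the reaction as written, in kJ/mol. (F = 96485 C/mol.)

In the reaction as written Cu^2+(aq) is reduced, so the Cu²⁺/Cu couple is the cathode and Zn²⁺/Zn is the anode.
E°cell = +0.33 − (−0.76) = +1.09 V; balancing electrons gives n = 2.
ΔG° = −nFE°cell = −(2)(96485)(+1.09) J/mol = −210 kJ/mol.

−210 kJ/mol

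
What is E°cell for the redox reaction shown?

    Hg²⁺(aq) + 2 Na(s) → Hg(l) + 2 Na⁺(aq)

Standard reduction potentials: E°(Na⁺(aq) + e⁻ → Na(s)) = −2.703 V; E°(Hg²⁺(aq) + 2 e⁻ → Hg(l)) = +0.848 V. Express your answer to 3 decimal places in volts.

Hg²⁺(aq) gains electrons, so the Hg²⁺/Hg couple is the cathode; the Na⁺/Na couple is the anode.
E°cell = E°(cathode) − E°(anode) = +0.848 − (−2.703) = +3.551 V.
The positive value indicates the reaction is spontaneous as written.

+3.551 V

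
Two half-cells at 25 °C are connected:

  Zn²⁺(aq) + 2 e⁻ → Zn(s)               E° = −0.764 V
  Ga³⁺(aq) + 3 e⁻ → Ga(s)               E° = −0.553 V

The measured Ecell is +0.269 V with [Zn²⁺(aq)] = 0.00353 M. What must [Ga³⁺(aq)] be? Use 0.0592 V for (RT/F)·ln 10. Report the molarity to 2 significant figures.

0.18 M

Ga³⁺/Ga is the cathode (higher E°); E°cell = −0.553 − (−0.764) = +0.211 V with n = 6.
From the Nernst equation, log Q = n(E° − E)/0.0592 = 6·(+0.211 − (+0.269))/0.0592 = −5.878.
For 2 Ga³⁺(aq) + 3 Zn(s) → 2 Ga(s) + 3 Zn²⁺(aq), the reaction quotient is Q = [Zn²⁺(aq)]^3 / [Ga³⁺(aq)]^2.
Substituting the known concentrations and solving, log [Ga³⁺(aq)] = −0.739 and [Ga³⁺(aq)] = 0.18 M.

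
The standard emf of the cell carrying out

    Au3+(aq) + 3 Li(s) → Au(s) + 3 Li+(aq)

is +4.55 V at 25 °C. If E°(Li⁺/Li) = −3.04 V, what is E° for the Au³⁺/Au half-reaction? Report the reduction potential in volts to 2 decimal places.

+1.51 V

In the reaction as written the Au³⁺/Au couple is reduced (cathode) and Li⁺/Li is oxidized (anode), so E°cell = E°(Au³⁺/Au) − E°(Li⁺/Li).
E°(Au³⁺/Au) = E°cell + E°(anode) = +4.55 + (−3.04) = +1.51 V.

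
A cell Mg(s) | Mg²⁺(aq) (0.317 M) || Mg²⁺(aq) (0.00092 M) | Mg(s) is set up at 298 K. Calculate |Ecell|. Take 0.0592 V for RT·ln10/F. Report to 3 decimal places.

0.075 V

For a concentration cell E°cell = 0, since both electrodes use the same couple.
The compartment with the higher Mg²⁺(aq) concentration (0.317 M) acts as the cathode; ions are reduced there and produced at the dilute (0.00092 M) anode.
With n = 2, Ecell = −(0.0592/2)·log([dilute]/[conc]) = −(0.0592/2)·log(0.00092/0.317) = +0.075 V.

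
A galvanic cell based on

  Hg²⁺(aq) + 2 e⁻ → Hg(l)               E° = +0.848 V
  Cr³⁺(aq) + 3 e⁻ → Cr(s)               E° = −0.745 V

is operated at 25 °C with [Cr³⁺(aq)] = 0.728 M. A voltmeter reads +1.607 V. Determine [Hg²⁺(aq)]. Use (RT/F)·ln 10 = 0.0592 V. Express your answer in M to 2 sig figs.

2.4 M

With Hg²⁺/Hg at the cathode and Cr³⁺/Cr at the anode, E°cell = +0.848 − (−0.745) = +1.593 V (n = 6).
Since E = E° − (0.0592/n)·log Q, log Q = n(E° − E)/0.0592 = −1.419.
Balancing electrons gives 3 Hg²⁺(aq) + 2 Cr(s) → 3 Hg(l) + 2 Cr³⁺(aq); thus Q = [Cr³⁺(aq)]^2 / [Hg²⁺(aq)]^3.
Solving for the unknown gives log [Hg²⁺(aq)] = 0.381, so [Hg²⁺(aq)] ≈ 2.4 M.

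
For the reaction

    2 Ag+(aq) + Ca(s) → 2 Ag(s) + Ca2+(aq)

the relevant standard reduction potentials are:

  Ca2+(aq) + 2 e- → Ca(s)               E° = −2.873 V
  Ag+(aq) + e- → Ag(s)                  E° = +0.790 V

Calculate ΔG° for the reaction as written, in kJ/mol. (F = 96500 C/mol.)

In the reaction as written Ag+(aq) is reduced, so the Ag⁺/Ag couple is the cathode and Ca²⁺/Ca is the anode.
E°cell = +0.790 − (−2.873) = +3.663 V; balancing electrons gives n = 2.
ΔG° = −nFE°cell = −(2)(96500)(+3.663) J/mol = −707 kJ/mol.

−707 kJ/mol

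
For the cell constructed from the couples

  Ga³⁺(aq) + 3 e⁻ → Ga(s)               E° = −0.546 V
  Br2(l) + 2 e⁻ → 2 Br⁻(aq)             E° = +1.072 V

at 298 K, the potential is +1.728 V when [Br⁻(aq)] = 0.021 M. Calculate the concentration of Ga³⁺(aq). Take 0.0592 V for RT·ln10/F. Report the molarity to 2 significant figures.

0.29 M

The Br₂/Br⁻ couple has the larger reduction potential, so it is the cathode: E°cell = +1.072 − (−0.546) = +1.618 V and n = 6.
Rearranging E = E° − (0.0592/n)·log Q gives log Q = 6(+1.618 − (+1.728))/0.0592 = −11.149.
For 3 Br2(l) + 2 Ga(s) → 6 Br⁻(aq) + 2 Ga³⁺(aq), the reaction quotient is Q = [Br⁻(aq)]^6·[Ga³⁺(aq)]^2.
Solving for the unknown gives log [Ga³⁺(aq)] = −0.541, so [Ga³⁺(aq)] ≈ 0.29 M.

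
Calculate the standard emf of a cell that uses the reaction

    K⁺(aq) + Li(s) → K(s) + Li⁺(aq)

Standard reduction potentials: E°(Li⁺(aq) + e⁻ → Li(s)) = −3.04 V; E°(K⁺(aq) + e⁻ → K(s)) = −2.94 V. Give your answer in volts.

K⁺(aq) gains electrons, so the K⁺/K couple is the cathode; the Li⁺/Li couple is the anode.
E°cell = E°(cathode) − E°(anode) = −2.94 − (−3.04) = +0.10 V.

+0.10 V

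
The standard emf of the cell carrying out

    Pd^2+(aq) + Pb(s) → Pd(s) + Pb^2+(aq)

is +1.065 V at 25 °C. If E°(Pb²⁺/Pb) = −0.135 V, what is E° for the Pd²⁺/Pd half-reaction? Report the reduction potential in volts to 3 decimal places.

+0.930 V

In the reaction as written the Pd²⁺/Pd couple is reduced (cathode) and Pb²⁺/Pb is oxidized (anode), so E°cell = E°(Pd²⁺/Pd) − E°(Pb²⁺/Pb).
E°(Pd²⁺/Pd) = E°cell + E°(anode) = +1.065 + (−0.135) = +0.930 V.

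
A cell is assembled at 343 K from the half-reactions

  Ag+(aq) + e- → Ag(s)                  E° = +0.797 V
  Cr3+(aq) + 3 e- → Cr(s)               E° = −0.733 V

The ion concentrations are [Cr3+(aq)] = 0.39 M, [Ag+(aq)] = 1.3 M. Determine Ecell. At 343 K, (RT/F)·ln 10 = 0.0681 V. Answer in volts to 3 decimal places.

+1.547 V

Since E°(Ag⁺/Ag) > E°(Cr³⁺/Cr), Ag⁺/Ag serves as the cathode.
E°cell = E°cat − E°an = +0.797 − (−0.733) = +1.530 V; n = 3.
Balancing gives 3 Ag+(aq) + Cr(s) → 3 Ag(s) + Cr3+(aq); hence Q = [Cr3+(aq)] / [Ag+(aq)]^3 = 0.178 (log Q = −0.751).
By the Nernst equation, E = +1.530 − (0.0681/3)·(−0.751) = +1.547 V.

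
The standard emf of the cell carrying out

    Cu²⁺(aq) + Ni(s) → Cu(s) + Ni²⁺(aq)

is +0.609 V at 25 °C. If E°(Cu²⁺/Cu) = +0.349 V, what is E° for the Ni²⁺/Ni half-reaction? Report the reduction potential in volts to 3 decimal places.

−0.260 V

In the reaction as written the Cu²⁺/Cu couple is reduced (cathode) and Ni²⁺/Ni is oxidized (anode), so E°cell = E°(Cu²⁺/Cu) − E°(Ni²⁺/Ni).
E°(Ni²⁺/Ni) = E°(cathode) − E°cell = +0.349 − (+0.609) = −0.260 V.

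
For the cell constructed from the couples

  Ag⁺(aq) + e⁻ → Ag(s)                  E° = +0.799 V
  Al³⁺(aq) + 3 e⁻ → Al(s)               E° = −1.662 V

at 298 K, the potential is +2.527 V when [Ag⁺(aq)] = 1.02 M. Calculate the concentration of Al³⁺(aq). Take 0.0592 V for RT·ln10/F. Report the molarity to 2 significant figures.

0.00048 M

With Ag⁺/Ag at the cathode and Al³⁺/Al at the anode, E°cell = +0.799 − (−1.662) = +2.461 V (n = 3).
From the Nernst equation, log Q = n(E° − E)/0.0592 = 3·(+2.461 − (+2.527))/0.0592 = −3.345.
The balanced reaction is 3 Ag⁺(aq) + Al(s) → 3 Ag(s) + Al³⁺(aq), so Q = [Al³⁺(aq)] / [Ag⁺(aq)]^3.
Isolating [Al³⁺(aq)] in Q = 10^{−3.345} yields log [Al³⁺(aq)] = −3.319, i.e. 0.00048 M.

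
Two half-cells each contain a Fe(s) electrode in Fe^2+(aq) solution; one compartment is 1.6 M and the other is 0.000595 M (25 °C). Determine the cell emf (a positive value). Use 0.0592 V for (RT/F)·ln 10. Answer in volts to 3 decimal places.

For a concentration cell E°cell = 0, since both electrodes use the same couple.
The compartment with the higher Fe^2+(aq) concentration (1.6 M) acts as the cathode; ions are reduced there and produced at the dilute (0.000595 M) anode.
With n = 2, Ecell = −(0.0592/2)·log([dilute]/[conc]) = −(0.0592/2)·log(0.000595/1.6) = +0.102 V.

0.102 V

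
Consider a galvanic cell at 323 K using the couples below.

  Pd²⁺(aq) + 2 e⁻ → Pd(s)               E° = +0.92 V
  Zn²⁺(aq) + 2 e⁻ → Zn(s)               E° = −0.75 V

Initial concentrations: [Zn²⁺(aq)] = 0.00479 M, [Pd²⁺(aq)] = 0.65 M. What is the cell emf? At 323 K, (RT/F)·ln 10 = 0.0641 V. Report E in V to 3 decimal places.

+1.738 V

The Pd²⁺/Pd couple has the more positive E°, so it is the cathode; Zn²⁺/Zn is the anode.
The standard potential is +0.92 − (−0.75) = +1.67 V and the balanced reaction transfers n = 2 electrons.
The balanced reaction is Pd²⁺(aq) + Zn(s) → Pd(s) + Zn²⁺(aq), so Q = [Zn²⁺(aq)] / [Pd²⁺(aq)] = 0.00737 and log Q = −2.133.
E = E° − (0.0641/n)·log Q = +1.67 − (0.0641/2)(−2.133) = +1.738 V.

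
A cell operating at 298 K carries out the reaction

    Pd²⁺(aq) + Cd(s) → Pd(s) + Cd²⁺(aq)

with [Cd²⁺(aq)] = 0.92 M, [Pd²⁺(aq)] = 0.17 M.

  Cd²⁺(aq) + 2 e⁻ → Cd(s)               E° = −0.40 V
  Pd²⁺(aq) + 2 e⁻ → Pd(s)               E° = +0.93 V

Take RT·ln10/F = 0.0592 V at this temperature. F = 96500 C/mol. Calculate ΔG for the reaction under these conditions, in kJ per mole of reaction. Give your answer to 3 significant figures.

E°cell = +0.93 − (−0.40) = +1.33 V; the balanced reaction transfers n = 2 electrons.
Q = [Cd²⁺(aq)] / [Pd²⁺(aq)] = 5.41, so log Q = 0.733 and E = +1.33 − (0.0592/2)(0.733) = +1.3083 V.
Then ΔG = −nFE = −2 × 96500 × +1.3083 J/mol = −253 kJ/mol.

−253 kJ/mol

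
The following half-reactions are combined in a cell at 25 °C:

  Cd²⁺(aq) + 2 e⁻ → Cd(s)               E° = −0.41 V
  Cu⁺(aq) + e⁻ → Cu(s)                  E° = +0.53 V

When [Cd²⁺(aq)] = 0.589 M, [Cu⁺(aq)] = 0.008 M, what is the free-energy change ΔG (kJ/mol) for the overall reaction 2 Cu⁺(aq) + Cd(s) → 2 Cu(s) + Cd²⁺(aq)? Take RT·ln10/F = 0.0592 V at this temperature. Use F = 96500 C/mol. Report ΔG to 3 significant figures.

−159 kJ/mol

The standard cell potential is +0.53 − (−0.41) = +0.94 V, with n = 2 electrons in the balanced equation.
Q = [Cd²⁺(aq)] / [Cu⁺(aq)]^2 = 9.2×10^3, so log Q = 3.964 and E = +0.94 − (0.0592/2)(3.964) = +0.8227 V.
ΔG = −nFE = −(2)(96500)(+0.8227) J/mol = −159 kJ/mol.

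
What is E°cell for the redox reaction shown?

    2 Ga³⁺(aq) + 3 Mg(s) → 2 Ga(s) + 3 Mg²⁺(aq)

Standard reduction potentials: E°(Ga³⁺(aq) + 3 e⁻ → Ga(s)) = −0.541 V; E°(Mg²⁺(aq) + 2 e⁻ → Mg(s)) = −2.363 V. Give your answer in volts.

Ga³⁺(aq) gains electrons, so the Ga³⁺/Ga couple is the cathode; the Mg²⁺/Mg couple is the anode.
E°cell = E°(cathode) − E°(anode) = −0.541 − (−2.363) = +1.822 V.

+1.822 V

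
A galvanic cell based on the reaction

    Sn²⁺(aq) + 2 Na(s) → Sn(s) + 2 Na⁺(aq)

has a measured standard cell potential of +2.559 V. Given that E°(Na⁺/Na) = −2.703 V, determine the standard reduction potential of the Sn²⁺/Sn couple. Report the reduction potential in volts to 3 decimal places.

In the reaction as written the Sn²⁺/Sn couple is reduced (cathode) and Na⁺/Na is oxidized (anode), so E°cell = E°(Sn²⁺/Sn) − E°(Na⁺/Na).
E°(Sn²⁺/Sn) = E°cell + E°(anode) = +2.559 + (−2.703) = −0.144 V.

−0.144 V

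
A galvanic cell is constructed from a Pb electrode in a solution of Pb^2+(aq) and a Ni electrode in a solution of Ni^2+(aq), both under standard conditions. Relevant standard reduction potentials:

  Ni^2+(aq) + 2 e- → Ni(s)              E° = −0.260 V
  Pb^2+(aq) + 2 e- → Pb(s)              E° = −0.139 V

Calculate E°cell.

The Pb²⁺/Pb couple has the higher E°, so Pb ion is reduced (cathode) and Ni is oxidized (anode).
E°cell = E°(cathode) − E°(anode) = −0.139 − (−0.260) = +0.121 V.

+0.121 V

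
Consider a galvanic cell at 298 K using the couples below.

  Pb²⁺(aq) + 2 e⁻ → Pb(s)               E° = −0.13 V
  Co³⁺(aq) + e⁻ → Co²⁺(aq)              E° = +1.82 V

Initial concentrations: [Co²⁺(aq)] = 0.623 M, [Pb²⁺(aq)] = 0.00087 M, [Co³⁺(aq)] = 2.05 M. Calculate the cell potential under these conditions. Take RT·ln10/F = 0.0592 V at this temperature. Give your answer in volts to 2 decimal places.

Co³⁺/Co²⁺ is reduced (cathode, E° = +1.82 V) and Pb²⁺/Pb is oxidized (anode).
E°cell = +1.82 − (−0.13) = +1.95 V, with n = 2 electrons transferred.
The balanced reaction is 2 Co³⁺(aq) + Pb(s) → 2 Co²⁺(aq) + Pb²⁺(aq), so Q = ([Co²⁺(aq)]^2·[Pb²⁺(aq)]) / [Co³⁺(aq)]^2 = 8.04×10^−5 and log Q = −4.095.
Applying E = E° − (RT ln10/nF)·log Q gives +1.95 − (0.0592/2)(−4.095) = +2.07 V.

+2.07 V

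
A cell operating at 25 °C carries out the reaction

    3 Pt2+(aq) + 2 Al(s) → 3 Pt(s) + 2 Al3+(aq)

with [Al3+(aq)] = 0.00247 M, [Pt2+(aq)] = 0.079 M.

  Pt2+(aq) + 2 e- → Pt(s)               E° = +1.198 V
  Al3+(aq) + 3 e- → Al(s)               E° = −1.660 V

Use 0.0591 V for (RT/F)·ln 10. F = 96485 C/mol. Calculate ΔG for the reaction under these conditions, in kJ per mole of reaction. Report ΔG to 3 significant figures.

−1670 kJ/mol

With Pt²⁺/Pt reduced at the cathode, E°cell = +1.198 − (−1.660) = +2.858 V and n = 6.
Q = [Al3+(aq)]^2 / [Pt2+(aq)]^3 = 0.0124, so log Q = −1.907 and E = +2.858 − (0.0591/6)(−1.907) = +2.8768 V.
ΔG = −nFE = −(6)(96485)(+2.8768) J/mol = −1670 kJ/mol.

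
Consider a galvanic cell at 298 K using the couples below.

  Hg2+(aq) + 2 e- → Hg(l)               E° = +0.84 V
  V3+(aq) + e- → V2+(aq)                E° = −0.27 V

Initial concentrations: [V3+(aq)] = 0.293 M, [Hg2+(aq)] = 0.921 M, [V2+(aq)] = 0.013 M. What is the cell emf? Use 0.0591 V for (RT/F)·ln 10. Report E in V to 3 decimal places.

+1.029 V

The Hg²⁺/Hg couple has the more positive E°, so it is the cathode; V³⁺/V²⁺ is the anode.
E°cell = E°cat − E°an = +0.84 − (−0.27) = +1.11 V; n = 2.
Balancing gives Hg2+(aq) + 2 V2+(aq) → Hg(l) + 2 V3+(aq); hence Q = [V3+(aq)]^2 / ([Hg2+(aq)]·[V2+(aq)]^2) = 552 (log Q = 2.742).
E = E° − (0.0591/n)·log Q = +1.11 − (0.0591/2)(2.742) = +1.029 V.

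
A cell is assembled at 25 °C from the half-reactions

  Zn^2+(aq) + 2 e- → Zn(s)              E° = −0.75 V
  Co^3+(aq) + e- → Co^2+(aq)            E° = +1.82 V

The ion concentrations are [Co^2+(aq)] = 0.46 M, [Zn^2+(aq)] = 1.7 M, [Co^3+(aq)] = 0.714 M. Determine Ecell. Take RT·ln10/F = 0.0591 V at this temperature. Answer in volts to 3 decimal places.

The Co³⁺/Co²⁺ couple has the more positive E°, so it is the cathode; Zn²⁺/Zn is the anode.
E°cell = E°cat − E°an = +1.82 − (−0.75) = +2.57 V; n = 2.
For the overall reaction 2 Co^3+(aq) + Zn(s) → 2 Co^2+(aq) + Zn^2+(aq), Q = ([Co^2+(aq)]^2·[Zn^2+(aq)]) / [Co^3+(aq)]^2 = 0.706, giving log Q = −0.151.
By the Nernst equation, E = +2.57 − (0.0591/2)·(−0.151) = +2.574 V.

+2.574 V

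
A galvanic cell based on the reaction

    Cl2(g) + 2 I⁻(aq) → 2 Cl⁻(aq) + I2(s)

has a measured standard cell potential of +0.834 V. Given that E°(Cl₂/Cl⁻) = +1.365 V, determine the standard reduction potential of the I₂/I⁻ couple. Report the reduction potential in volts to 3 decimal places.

In the reaction as written the Cl₂/Cl⁻ couple is reduced (cathode) and I₂/I⁻ is oxidized (anode), so E°cell = E°(Cl₂/Cl⁻) − E°(I₂/I⁻).
E°(I₂/I⁻) = E°(cathode) − E°cell = +1.365 − (+0.834) = +0.531 V.

+0.531 V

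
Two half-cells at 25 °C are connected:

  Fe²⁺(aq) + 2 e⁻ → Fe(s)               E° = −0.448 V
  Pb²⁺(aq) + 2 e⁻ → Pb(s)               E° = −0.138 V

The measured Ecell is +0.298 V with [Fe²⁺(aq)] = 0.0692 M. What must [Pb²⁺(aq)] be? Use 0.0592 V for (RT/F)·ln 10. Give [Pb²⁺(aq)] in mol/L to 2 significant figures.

0.027 M

Pb²⁺/Pb is the cathode (higher E°); E°cell = −0.138 − (−0.448) = +0.310 V with n = 2.
From the Nernst equation, log Q = n(E° − E)/0.0592 = 2·(+0.310 − (+0.298))/0.0592 = 0.405.
The balanced reaction is Pb²⁺(aq) + Fe(s) → Pb(s) + Fe²⁺(aq), so Q = [Fe²⁺(aq)] / [Pb²⁺(aq)].
Substituting the known concentrations and solving, log [Pb²⁺(aq)] = −1.565 and [Pb²⁺(aq)] = 0.027 M.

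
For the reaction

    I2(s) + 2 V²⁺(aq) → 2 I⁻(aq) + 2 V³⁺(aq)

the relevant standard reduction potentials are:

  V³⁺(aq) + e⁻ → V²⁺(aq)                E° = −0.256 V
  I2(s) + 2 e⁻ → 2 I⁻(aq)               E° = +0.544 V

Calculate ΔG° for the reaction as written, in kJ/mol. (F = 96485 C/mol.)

−154 kJ/mol

In the reaction as written I2(s) is reduced, so the I₂/I⁻ couple is the cathode and V³⁺/V²⁺ is the anode.
E°cell = +0.544 − (−0.256) = +0.800 V; balancing electrons gives n = 2.
ΔG° = −nFE°cell = −(2)(96485)(+0.800) J/mol = −154 kJ/mol.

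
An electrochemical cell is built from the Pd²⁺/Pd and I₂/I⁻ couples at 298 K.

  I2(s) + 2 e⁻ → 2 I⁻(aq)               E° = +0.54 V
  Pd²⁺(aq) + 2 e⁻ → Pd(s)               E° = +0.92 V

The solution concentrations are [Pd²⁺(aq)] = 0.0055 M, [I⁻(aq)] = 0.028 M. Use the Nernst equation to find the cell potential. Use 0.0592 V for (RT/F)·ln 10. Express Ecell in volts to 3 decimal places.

+0.221 V

Since E°(Pd²⁺/Pd) > E°(I₂/I⁻), Pd²⁺/Pd serves as the cathode.
The standard potential is +0.92 − (+0.54) = +0.38 V and the balanced reaction transfers n = 2 electrons.
For the overall reaction Pd²⁺(aq) + 2 I⁻(aq) → Pd(s) + I2(s), Q = 1 / ([Pd²⁺(aq)]·[I⁻(aq)]^2) = 2.32×10^5, giving log Q = 5.365.
By the Nernst equation, E = +0.38 − (0.0592/2)·(5.365) = +0.221 V.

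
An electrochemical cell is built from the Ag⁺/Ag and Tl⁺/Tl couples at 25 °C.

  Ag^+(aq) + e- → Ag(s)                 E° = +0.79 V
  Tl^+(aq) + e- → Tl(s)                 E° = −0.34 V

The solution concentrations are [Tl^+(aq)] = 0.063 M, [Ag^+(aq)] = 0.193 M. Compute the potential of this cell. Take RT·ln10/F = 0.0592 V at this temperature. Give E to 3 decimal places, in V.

Since E°(Ag⁺/Ag) > E°(Tl⁺/Tl), Ag⁺/Ag serves as the cathode.
The standard potential is +0.79 − (−0.34) = +1.13 V and the balanced reaction transfers n = 1 electron.
Balancing gives Ag^+(aq) + Tl(s) → Ag(s) + Tl^+(aq); hence Q = [Tl^+(aq)] / [Ag^+(aq)] = 0.326 (log Q = −0.486).
Applying E = E° − (RT ln10/nF)·log Q gives +1.13 − (0.0592/1)(−0.486) = +1.159 V.

+1.159 V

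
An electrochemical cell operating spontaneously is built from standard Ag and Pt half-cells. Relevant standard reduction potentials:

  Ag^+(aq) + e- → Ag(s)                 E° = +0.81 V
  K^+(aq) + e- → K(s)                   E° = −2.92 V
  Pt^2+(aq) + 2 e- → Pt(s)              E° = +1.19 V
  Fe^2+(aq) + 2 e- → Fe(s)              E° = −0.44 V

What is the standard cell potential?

+0.38 V

The Pt²⁺/Pt couple has the higher E°, so Pt ion is reduced (cathode) and Ag is oxidized (anode).
E°cell = E°(cathode) − E°(anode) = +1.19 − (+0.81) = +0.38 V.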